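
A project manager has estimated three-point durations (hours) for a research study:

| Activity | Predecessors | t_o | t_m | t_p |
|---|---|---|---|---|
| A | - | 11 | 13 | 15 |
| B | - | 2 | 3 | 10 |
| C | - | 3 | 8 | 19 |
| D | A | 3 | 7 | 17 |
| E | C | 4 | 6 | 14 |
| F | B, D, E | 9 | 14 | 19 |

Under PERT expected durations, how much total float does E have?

te_A = (11 + 4·13 + 15)/6 = 78/6 = 13
te_B = (2 + 4·3 + 10)/6 = 24/6 = 4
te_C = (3 + 4·8 + 19)/6 = 54/6 = 9
te_D = (3 + 4·7 + 17)/6 = 48/6 = 8
te_E = (4 + 4·6 + 14)/6 = 42/6 = 7
te_F = (9 + 4·14 + 19)/6 = 84/6 = 14

Forward pass:
ES_A = 0; EF_A = 13
ES_B = 0; EF_B = 4
ES_C = 0; EF_C = 9
ES_D = 13; EF_D = 13+8 = 21
ES_E = 9; EF_E = 9+7 = 16
ES_F = max(EF_B=4, EF_D=21, EF_E=16) = 21; EF_F = 21+14 = 35
Expected project duration μ = 35 hours. Critical path: A → D → F.

Backward pass:
LF_F = 35; LS_F = 35−14 = 21
LF_E = LS_F = 21; LS_E = 21−7 = 14
LF_D = LS_F = 21; LS_D = 21−8 = 13
LF_C = LS_E = 14; LS_C = 14−9 = 5
LF_B = LS_F = 21; LS_B = 21−4 = 17
LF_A = LS_D = 13; LS_A = 13−13 = 0
Slack_E = LS_E − ES_E = 14 − 9 = 5

5 hours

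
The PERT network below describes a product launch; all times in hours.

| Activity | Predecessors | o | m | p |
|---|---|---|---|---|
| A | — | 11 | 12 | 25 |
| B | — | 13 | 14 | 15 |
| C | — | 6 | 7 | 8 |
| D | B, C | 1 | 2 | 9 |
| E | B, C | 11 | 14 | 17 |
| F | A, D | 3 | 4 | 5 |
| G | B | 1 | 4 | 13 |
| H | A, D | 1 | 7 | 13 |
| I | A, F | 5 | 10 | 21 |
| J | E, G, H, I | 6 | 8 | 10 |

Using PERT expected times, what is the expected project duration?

40 hours

te_A = (11 + 4·12 + 25)/6 = 84/6 = 14
te_B = (13 + 4·14 + 15)/6 = 84/6 = 14
te_C = (6 + 4·7 + 8)/6 = 42/6 = 7
te_D = (1 + 4·2 + 9)/6 = 18/6 = 3
te_E = (11 + 4·14 + 17)/6 = 84/6 = 14
te_F = (3 + 4·4 + 5)/6 = 24/6 = 4
te_G = (1 + 4·4 + 13)/6 = 30/6 = 5
te_H = (1 + 4·7 + 13)/6 = 42/6 = 7
te_I = (5 + 4·10 + 21)/6 = 66/6 = 11
te_J = (6 + 4·8 + 10)/6 = 48/6 = 8

Forward pass:
ES_A = 0; EF_A = 14
ES_B = 0; EF_B = 14
ES_C = 0; EF_C = 7
ES_D = max(EF_B=14, EF_C=7) = 14; EF_D = 14+3 = 17
ES_E = max(EF_B=14, EF_C=7) = 14; EF_E = 14+14 = 28
ES_F = max(EF_A=14, EF_D=17) = 17; EF_F = 17+4 = 21
ES_G = 14; EF_G = 14+5 = 19
ES_H = max(EF_A=14, EF_D=17) = 17; EF_H = 17+7 = 24
ES_I = max(EF_A=14, EF_F=21) = 21; EF_I = 21+11 = 32
ES_J = max(EF_E=28, EF_G=19, EF_H=24, EF_I=32) = 32; EF_J = 32+8 = 40
Expected project duration μ = 40 hours. Critical path: B → D → F → I → J.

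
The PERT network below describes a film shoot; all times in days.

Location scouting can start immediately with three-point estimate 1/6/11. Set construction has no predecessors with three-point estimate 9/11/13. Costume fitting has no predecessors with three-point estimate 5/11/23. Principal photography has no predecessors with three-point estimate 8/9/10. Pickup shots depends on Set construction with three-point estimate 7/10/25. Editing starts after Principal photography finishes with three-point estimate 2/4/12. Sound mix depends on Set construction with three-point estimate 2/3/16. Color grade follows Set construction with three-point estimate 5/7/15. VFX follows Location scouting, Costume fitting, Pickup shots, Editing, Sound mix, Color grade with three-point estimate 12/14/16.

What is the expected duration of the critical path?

te_Location scouting = (1 + 4·6 + 11)/6 = 36/6 = 6
te_Set construction = (9 + 4·11 + 13)/6 = 66/6 = 11
te_Costume fitting = (5 + 4·11 + 23)/6 = 72/6 = 12
te_Principal photography = (8 + 4·9 + 10)/6 = 54/6 = 9
te_Pickup shots = (7 + 4·10 + 25)/6 = 72/6 = 12
te_Editing = (2 + 4·4 + 12)/6 = 30/6 = 5
te_Sound mix = (2 + 4·3 + 16)/6 = 30/6 = 5
te_Color grade = (5 + 4·7 + 15)/6 = 48/6 = 8
te_VFX = (12 + 4·14 + 16)/6 = 84/6 = 14

Forward pass:
ES_Location scouting = 0; EF_Location scouting = 6
ES_Set construction = 0; EF_Set construction = 11
ES_Costume fitting = 0; EF_Costume fitting = 12
ES_Principal photography = 0; EF_Principal photography = 9
ES_Pickup shots = 11; EF_Pickup shots = 11+12 = 23
ES_Editing = 9; EF_Editing = 9+5 = 14
ES_Sound mix = 11; EF_Sound mix = 11+5 = 16
ES_Color grade = 11; EF_Color grade = 11+8 = 19
ES_VFX = max(EF_Location scouting=6, EF_Costume fitting=12, EF_Pickup shots=23, EF_Editing=14, EF_Sound mix=16, EF_Color grade=19) = 23; EF_VFX = 23+14 = 37
Expected project duration μ = 37 days. Critical path: Set construction → Pickup shots → VFX.

37 days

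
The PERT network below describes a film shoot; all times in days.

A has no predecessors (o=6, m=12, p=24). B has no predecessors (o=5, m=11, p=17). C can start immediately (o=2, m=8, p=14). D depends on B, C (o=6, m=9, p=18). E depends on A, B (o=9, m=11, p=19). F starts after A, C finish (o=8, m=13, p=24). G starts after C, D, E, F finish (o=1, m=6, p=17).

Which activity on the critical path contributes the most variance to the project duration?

A

te_A = (6 + 4·12 + 24)/6 = 78/6 = 13; σ²_A = ((24−6)/6)² = 9.000
te_B = (5 + 4·11 + 17)/6 = 66/6 = 11; σ²_B = ((17−5)/6)² = 4.000
te_C = (2 + 4·8 + 14)/6 = 48/6 = 8; σ²_C = ((14−2)/6)² = 4.000
te_D = (6 + 4·9 + 18)/6 = 60/6 = 10; σ²_D = ((18−6)/6)² = 4.000
te_E = (9 + 4·11 + 19)/6 = 72/6 = 12; σ²_E = ((19−9)/6)² = 2.778
te_F = (8 + 4·13 + 24)/6 = 84/6 = 14; σ²_F = ((24−8)/6)² = 7.111
te_G = (1 + 4·6 + 17)/6 = 42/6 = 7; σ²_G = ((17−1)/6)² = 7.111

Forward pass:
ES_A = 0; EF_A = 13
ES_B = 0; EF_B = 11
ES_C = 0; EF_C = 8
ES_D = max(EF_B=11, EF_C=8) = 11; EF_D = 11+10 = 21
ES_E = max(EF_A=13, EF_B=11) = 13; EF_E = 13+12 = 25
ES_F = max(EF_A=13, EF_C=8) = 13; EF_F = 13+14 = 27
ES_G = max(EF_C=8, EF_D=21, EF_E=25, EF_F=27) = 27; EF_G = 27+7 = 34
Expected project duration μ = 34 days. Critical path: A → F → G.

Variances on critical path: σ²_A=9.000, σ²_F=7.111, σ²_G=7.111.
Largest is σ²_A = 9.000.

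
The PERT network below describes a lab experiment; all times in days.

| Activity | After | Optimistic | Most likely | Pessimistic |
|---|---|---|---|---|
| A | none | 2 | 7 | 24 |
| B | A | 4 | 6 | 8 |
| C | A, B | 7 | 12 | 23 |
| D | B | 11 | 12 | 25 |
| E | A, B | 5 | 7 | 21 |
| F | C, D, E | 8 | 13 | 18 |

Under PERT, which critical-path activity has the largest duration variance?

A

te_A = (2 + 4·7 + 24)/6 = 54/6 = 9; σ²_A = ((24−2)/6)² = 13.444
te_B = (4 + 4·6 + 8)/6 = 36/6 = 6; σ²_B = ((8−4)/6)² = 0.444
te_C = (7 + 4·12 + 23)/6 = 78/6 = 13; σ²_C = ((23−7)/6)² = 7.111
te_D = (11 + 4·12 + 25)/6 = 84/6 = 14; σ²_D = ((25−11)/6)² = 5.444
te_E = (5 + 4·7 + 21)/6 = 54/6 = 9; σ²_E = ((21−5)/6)² = 7.111
te_F = (8 + 4·13 + 18)/6 = 78/6 = 13; σ²_F = ((18−8)/6)² = 2.778

Forward pass:
ES_A = 0; EF_A = 9
ES_B = 9; EF_B = 9+6 = 15
ES_C = max(EF_A=9, EF_B=15) = 15; EF_C = 15+13 = 28
ES_D = 15; EF_D = 15+14 = 29
ES_E = max(EF_A=9, EF_B=15) = 15; EF_E = 15+9 = 24
ES_F = max(EF_C=28, EF_D=29, EF_E=24) = 29; EF_F = 29+13 = 42
Expected project duration μ = 42 days. Critical path: A → B → D → F.

Variances on critical path: σ²_A=13.444, σ²_B=0.444, σ²_D=5.444, σ²_F=2.778.
Largest is σ²_A = 13.444.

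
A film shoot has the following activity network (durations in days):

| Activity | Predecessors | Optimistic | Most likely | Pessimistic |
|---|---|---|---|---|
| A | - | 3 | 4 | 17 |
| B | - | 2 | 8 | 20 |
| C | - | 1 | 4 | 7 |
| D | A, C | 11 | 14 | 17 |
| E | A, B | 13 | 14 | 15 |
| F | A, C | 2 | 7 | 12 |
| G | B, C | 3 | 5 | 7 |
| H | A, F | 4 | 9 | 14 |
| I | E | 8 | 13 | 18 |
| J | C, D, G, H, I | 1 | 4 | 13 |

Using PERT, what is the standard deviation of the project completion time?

3.99 days

te_A = (3 + 4·4 + 17)/6 = 36/6 = 6; σ²_A = ((17−3)/6)² = 5.444
te_B = (2 + 4·8 + 20)/6 = 54/6 = 9; σ²_B = ((20−2)/6)² = 9.000
te_C = (1 + 4·4 + 7)/6 = 24/6 = 4; σ²_C = ((7−1)/6)² = 1.000
te_D = (11 + 4·14 + 17)/6 = 84/6 = 14; σ²_D = ((17−11)/6)² = 1.000
te_E = (13 + 4·14 + 15)/6 = 84/6 = 14; σ²_E = ((15−13)/6)² = 0.111
te_F = (2 + 4·7 + 12)/6 = 42/6 = 7; σ²_F = ((12−2)/6)² = 2.778
te_G = (3 + 4·5 + 7)/6 = 30/6 = 5; σ²_G = ((7−3)/6)² = 0.444
te_H = (4 + 4·9 + 14)/6 = 54/6 = 9; σ²_H = ((14−4)/6)² = 2.778
te_I = (8 + 4·13 + 18)/6 = 78/6 = 13; σ²_I = ((18−8)/6)² = 2.778
te_J = (1 + 4·4 + 13)/6 = 30/6 = 5; σ²_J = ((13−1)/6)² = 4.000

Forward pass:
ES_A = 0; EF_A = 6
ES_B = 0; EF_B = 9
ES_C = 0; EF_C = 4
ES_D = max(EF_A=6, EF_C=4) = 6; EF_D = 6+14 = 20
ES_E = max(EF_A=6, EF_B=9) = 9; EF_E = 9+14 = 23
ES_F = max(EF_A=6, EF_C=4) = 6; EF_F = 6+7 = 13
ES_G = max(EF_B=9, EF_C=4) = 9; EF_G = 9+5 = 14
ES_H = max(EF_A=6, EF_F=13) = 13; EF_H = 13+9 = 22
ES_I = 23; EF_I = 23+13 = 36
ES_J = max(EF_C=4, EF_D=20, EF_G=14, EF_H=22, EF_I=36) = 36; EF_J = 36+5 = 41
Expected project duration μ = 41 days. Critical path: B → E → I → J.

Variance along critical path = 9.000 + 0.111 + 2.778 + 4.000 = 15.889
σ = √15.889 = 3.986 days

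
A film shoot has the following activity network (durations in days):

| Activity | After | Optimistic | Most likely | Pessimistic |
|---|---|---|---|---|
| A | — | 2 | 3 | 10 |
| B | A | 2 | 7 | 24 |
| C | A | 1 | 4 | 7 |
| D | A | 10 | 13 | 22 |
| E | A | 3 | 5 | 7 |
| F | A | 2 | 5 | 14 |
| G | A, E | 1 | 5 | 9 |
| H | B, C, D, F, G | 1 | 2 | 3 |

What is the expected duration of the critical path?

20 days

te_A = (2 + 4·3 + 10)/6 = 24/6 = 4
te_B = (2 + 4·7 + 24)/6 = 54/6 = 9
te_C = (1 + 4·4 + 7)/6 = 24/6 = 4
te_D = (10 + 4·13 + 22)/6 = 84/6 = 14
te_E = (3 + 4·5 + 7)/6 = 30/6 = 5
te_F = (2 + 4·5 + 14)/6 = 36/6 = 6
te_G = (1 + 4·5 + 9)/6 = 30/6 = 5
te_H = (1 + 4·2 + 3)/6 = 12/6 = 2

Forward pass:
ES_A = 0; EF_A = 4
ES_B = 4; EF_B = 4+9 = 13
ES_C = 4; EF_C = 4+4 = 8
ES_D = 4; EF_D = 4+14 = 18
ES_E = 4; EF_E = 4+5 = 9
ES_F = 4; EF_F = 4+6 = 10
ES_G = max(EF_A=4, EF_E=9) = 9; EF_G = 9+5 = 14
ES_H = max(EF_B=13, EF_C=8, EF_D=18, EF_F=10, EF_G=14) = 18; EF_H = 18+2 = 20
Expected project duration μ = 20 days. Critical path: A → D → H.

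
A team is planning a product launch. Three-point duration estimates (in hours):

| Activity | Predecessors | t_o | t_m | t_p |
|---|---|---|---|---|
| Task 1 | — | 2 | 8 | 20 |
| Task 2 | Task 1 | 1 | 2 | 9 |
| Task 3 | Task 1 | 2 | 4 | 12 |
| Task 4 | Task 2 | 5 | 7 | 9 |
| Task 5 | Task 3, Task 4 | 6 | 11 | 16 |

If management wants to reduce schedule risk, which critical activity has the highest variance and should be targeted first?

te_Task 1 = (2 + 4·8 + 20)/6 = 54/6 = 9; σ²_Task 1 = ((20−2)/6)² = 9.000
te_Task 2 = (1 + 4·2 + 9)/6 = 18/6 = 3; σ²_Task 2 = ((9−1)/6)² = 1.778
te_Task 3 = (2 + 4·4 + 12)/6 = 30/6 = 5; σ²_Task 3 = ((12−2)/6)² = 2.778
te_Task 4 = (5 + 4·7 + 9)/6 = 42/6 = 7; σ²_Task 4 = ((9−5)/6)² = 0.444
te_Task 5 = (6 + 4·11 + 16)/6 = 66/6 = 11; σ²_Task 5 = ((16−6)/6)² = 2.778

Forward pass:
ES_Task 1 = 0; EF_Task 1 = 9
ES_Task 2 = 9; EF_Task 2 = 9+3 = 12
ES_Task 3 = 9; EF_Task 3 = 9+5 = 14
ES_Task 4 = 12; EF_Task 4 = 12+7 = 19
ES_Task 5 = max(EF_Task 3=14, EF_Task 4=19) = 19; EF_Task 5 = 19+11 = 30
Expected project duration μ = 30 hours. Critical path: Task 1 → Task 2 → Task 4 → Task 5.

Variances on critical path: σ²_Task 1=9.000, σ²_Task 2=1.778, σ²_Task 4=0.444, σ²_Task 5=2.778.
Largest is σ²_Task 1 = 9.000.

Task 1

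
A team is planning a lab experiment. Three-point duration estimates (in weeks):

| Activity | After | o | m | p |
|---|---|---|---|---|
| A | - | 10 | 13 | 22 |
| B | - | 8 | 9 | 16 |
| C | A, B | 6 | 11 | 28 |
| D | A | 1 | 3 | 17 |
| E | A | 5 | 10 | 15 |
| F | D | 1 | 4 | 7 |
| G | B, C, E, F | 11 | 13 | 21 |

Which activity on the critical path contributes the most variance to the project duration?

C

te_A = (10 + 4·13 + 22)/6 = 84/6 = 14; σ²_A = ((22−10)/6)² = 4.000
te_B = (8 + 4·9 + 16)/6 = 60/6 = 10; σ²_B = ((16−8)/6)² = 1.778
te_C = (6 + 4·11 + 28)/6 = 78/6 = 13; σ²_C = ((28−6)/6)² = 13.444
te_D = (1 + 4·3 + 17)/6 = 30/6 = 5; σ²_D = ((17−1)/6)² = 7.111
te_E = (5 + 4·10 + 15)/6 = 60/6 = 10; σ²_E = ((15−5)/6)² = 2.778
te_F = (1 + 4·4 + 7)/6 = 24/6 = 4; σ²_F = ((7−1)/6)² = 1.000
te_G = (11 + 4·13 + 21)/6 = 84/6 = 14; σ²_G = ((21−11)/6)² = 2.778

Forward pass:
ES_A = 0; EF_A = 14
ES_B = 0; EF_B = 10
ES_C = max(EF_A=14, EF_B=10) = 14; EF_C = 14+13 = 27
ES_D = 14; EF_D = 14+5 = 19
ES_E = 14; EF_E = 14+10 = 24
ES_F = 19; EF_F = 19+4 = 23
ES_G = max(EF_B=10, EF_C=27, EF_E=24, EF_F=23) = 27; EF_G = 27+14 = 41
Expected project duration μ = 41 weeks. Critical path: A → C → G.

Variances on critical path: σ²_A=4.000, σ²_C=13.444, σ²_G=2.778.
Largest is σ²_C = 13.444.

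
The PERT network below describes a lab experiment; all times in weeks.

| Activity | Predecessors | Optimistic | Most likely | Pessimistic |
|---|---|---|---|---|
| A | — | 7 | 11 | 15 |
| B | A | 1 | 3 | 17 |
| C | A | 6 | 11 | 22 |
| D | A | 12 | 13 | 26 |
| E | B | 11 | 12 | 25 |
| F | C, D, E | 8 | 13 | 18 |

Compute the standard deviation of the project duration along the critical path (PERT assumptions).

te_A = (7 + 4·11 + 15)/6 = 66/6 = 11; σ²_A = ((15−7)/6)² = 1.778
te_B = (1 + 4·3 + 17)/6 = 30/6 = 5; σ²_B = ((17−1)/6)² = 7.111
te_C = (6 + 4·11 + 22)/6 = 72/6 = 12; σ²_C = ((22−6)/6)² = 7.111
te_D = (12 + 4·13 + 26)/6 = 90/6 = 15; σ²_D = ((26−12)/6)² = 5.444
te_E = (11 + 4·12 + 25)/6 = 84/6 = 14; σ²_E = ((25−11)/6)² = 5.444
te_F = (8 + 4·13 + 18)/6 = 78/6 = 13; σ²_F = ((18−8)/6)² = 2.778

Forward pass:
ES_A = 0; EF_A = 11
ES_B = 11; EF_B = 11+5 = 16
ES_C = 11; EF_C = 11+12 = 23
ES_D = 11; EF_D = 11+15 = 26
ES_E = 16; EF_E = 16+14 = 30
ES_F = max(EF_C=23, EF_D=26, EF_E=30) = 30; EF_F = 30+13 = 43
Expected project duration μ = 43 weeks. Critical path: A → B → E → F.

Variance along critical path = 1.778 + 7.111 + 5.444 + 2.778 = 17.111
σ = √17.111 = 4.137 weeks

4.14 weeks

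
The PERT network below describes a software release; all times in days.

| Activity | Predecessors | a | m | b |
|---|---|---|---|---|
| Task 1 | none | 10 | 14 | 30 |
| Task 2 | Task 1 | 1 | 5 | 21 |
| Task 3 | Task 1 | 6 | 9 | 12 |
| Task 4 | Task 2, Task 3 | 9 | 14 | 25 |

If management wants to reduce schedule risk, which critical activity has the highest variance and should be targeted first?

Task 1

te_Task 1 = (10 + 4·14 + 30)/6 = 96/6 = 16; σ²_Task 1 = ((30−10)/6)² = 11.111
te_Task 2 = (1 + 4·5 + 21)/6 = 42/6 = 7; σ²_Task 2 = ((21−1)/6)² = 11.111
te_Task 3 = (6 + 4·9 + 12)/6 = 54/6 = 9; σ²_Task 3 = ((12−6)/6)² = 1.000
te_Task 4 = (9 + 4·14 + 25)/6 = 90/6 = 15; σ²_Task 4 = ((25−9)/6)² = 7.111

Forward pass:
ES_Task 1 = 0; EF_Task 1 = 16
ES_Task 2 = 16; EF_Task 2 = 16+7 = 23
ES_Task 3 = 16; EF_Task 3 = 16+9 = 25
ES_Task 4 = max(EF_Task 2=23, EF_Task 3=25) = 25; EF_Task 4 = 25+15 = 40
Expected project duration μ = 40 days. Critical path: Task 1 → Task 3 → Task 4.

Variances on critical path: σ²_Task 1=11.111, σ²_Task 3=1.000, σ²_Task 4=7.111.
Largest is σ²_Task 1 = 11.111.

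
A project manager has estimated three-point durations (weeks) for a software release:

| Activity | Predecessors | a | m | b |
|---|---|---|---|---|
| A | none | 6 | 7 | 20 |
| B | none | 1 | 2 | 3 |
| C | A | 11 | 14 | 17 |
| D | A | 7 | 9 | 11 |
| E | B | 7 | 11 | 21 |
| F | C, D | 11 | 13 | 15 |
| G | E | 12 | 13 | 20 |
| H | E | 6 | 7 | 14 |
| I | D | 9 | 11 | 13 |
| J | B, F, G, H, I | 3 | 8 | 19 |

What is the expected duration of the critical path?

te_A = (6 + 4·7 + 20)/6 = 54/6 = 9
te_B = (1 + 4·2 + 3)/6 = 12/6 = 2
te_C = (11 + 4·14 + 17)/6 = 84/6 = 14
te_D = (7 + 4·9 + 11)/6 = 54/6 = 9
te_E = (7 + 4·11 + 21)/6 = 72/6 = 12
te_F = (11 + 4·13 + 15)/6 = 78/6 = 13
te_G = (12 + 4·13 + 20)/6 = 84/6 = 14
te_H = (6 + 4·7 + 14)/6 = 48/6 = 8
te_I = (9 + 4·11 + 13)/6 = 66/6 = 11
te_J = (3 + 4·8 + 19)/6 = 54/6 = 9

Forward pass:
ES_A = 0; EF_A = 9
ES_B = 0; EF_B = 2
ES_C = 9; EF_C = 9+14 = 23
ES_D = 9; EF_D = 9+9 = 18
ES_E = 2; EF_E = 2+12 = 14
ES_F = max(EF_C=23, EF_D=18) = 23; EF_F = 23+13 = 36
ES_G = 14; EF_G = 14+14 = 28
ES_H = 14; EF_H = 14+8 = 22
ES_I = 18; EF_I = 18+11 = 29
ES_J = max(EF_B=2, EF_F=36, EF_G=28, EF_H=22, EF_I=29) = 36; EF_J = 36+9 = 45
Expected project duration μ = 45 weeks. Critical path: A → C → F → J.

45 weeks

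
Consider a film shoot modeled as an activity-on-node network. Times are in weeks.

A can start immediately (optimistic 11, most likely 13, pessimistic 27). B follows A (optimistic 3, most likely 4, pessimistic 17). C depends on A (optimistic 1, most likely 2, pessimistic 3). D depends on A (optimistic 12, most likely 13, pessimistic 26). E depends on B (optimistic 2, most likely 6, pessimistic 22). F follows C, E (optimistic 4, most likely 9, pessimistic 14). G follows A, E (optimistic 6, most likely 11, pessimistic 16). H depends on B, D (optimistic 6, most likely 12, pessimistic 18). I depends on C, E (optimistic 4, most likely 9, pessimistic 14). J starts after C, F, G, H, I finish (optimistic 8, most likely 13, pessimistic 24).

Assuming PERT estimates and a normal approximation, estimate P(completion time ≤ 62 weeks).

0.891

te_A = (11 + 4·13 + 27)/6 = 90/6 = 15; σ²_A = ((27−11)/6)² = 7.111
te_B = (3 + 4·4 + 17)/6 = 36/6 = 6; σ²_B = ((17−3)/6)² = 5.444
te_C = (1 + 4·2 + 3)/6 = 12/6 = 2; σ²_C = ((3−1)/6)² = 0.111
te_D = (12 + 4·13 + 26)/6 = 90/6 = 15; σ²_D = ((26−12)/6)² = 5.444
te_E = (2 + 4·6 + 22)/6 = 48/6 = 8; σ²_E = ((22−2)/6)² = 11.111
te_F = (4 + 4·9 + 14)/6 = 54/6 = 9; σ²_F = ((14−4)/6)² = 2.778
te_G = (6 + 4·11 + 16)/6 = 66/6 = 11; σ²_G = ((16−6)/6)² = 2.778
te_H = (6 + 4·12 + 18)/6 = 72/6 = 12; σ²_H = ((18−6)/6)² = 4.000
te_I = (4 + 4·9 + 14)/6 = 54/6 = 9; σ²_I = ((14−4)/6)² = 2.778
te_J = (8 + 4·13 + 24)/6 = 84/6 = 14; σ²_J = ((24−8)/6)² = 7.111

Forward pass:
ES_A = 0; EF_A = 15
ES_B = 15; EF_B = 15+6 = 21
ES_C = 15; EF_C = 15+2 = 17
ES_D = 15; EF_D = 15+15 = 30
ES_E = 21; EF_E = 21+8 = 29
ES_F = max(EF_C=17, EF_E=29) = 29; EF_F = 29+9 = 38
ES_G = max(EF_A=15, EF_E=29) = 29; EF_G = 29+11 = 40
ES_H = max(EF_B=21, EF_D=30) = 30; EF_H = 30+12 = 42
ES_I = max(EF_C=17, EF_E=29) = 29; EF_I = 29+9 = 38
ES_J = max(EF_C=17, EF_F=38, EF_G=40, EF_H=42, EF_I=38) = 42; EF_J = 42+14 = 56
Expected project duration μ = 56 weeks. Critical path: A → D → H → J.

Variance along critical path = 7.111 + 5.444 + 4.000 + 7.111 = 23.667; σ = √23.667 = 4.865 weeks.
Z = (62 − 56) / 4.865 = 1.233
P(T ≤ 62) = Φ(1.233) ≈ 0.891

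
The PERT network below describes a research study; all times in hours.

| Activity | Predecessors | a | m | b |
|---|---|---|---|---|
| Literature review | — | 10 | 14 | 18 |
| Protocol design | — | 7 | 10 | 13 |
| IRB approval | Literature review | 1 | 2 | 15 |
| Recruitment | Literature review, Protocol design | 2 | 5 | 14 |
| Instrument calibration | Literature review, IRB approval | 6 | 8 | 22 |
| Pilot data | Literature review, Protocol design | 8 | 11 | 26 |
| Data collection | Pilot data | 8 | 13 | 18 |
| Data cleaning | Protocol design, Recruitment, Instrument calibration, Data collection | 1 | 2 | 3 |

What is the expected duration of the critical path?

te_Literature review = (10 + 4·14 + 18)/6 = 84/6 = 14
te_Protocol design = (7 + 4·10 + 13)/6 = 60/6 = 10
te_IRB approval = (1 + 4·2 + 15)/6 = 24/6 = 4
te_Recruitment = (2 + 4·5 + 14)/6 = 36/6 = 6
te_Instrument calibration = (6 + 4·8 + 22)/6 = 60/6 = 10
te_Pilot data = (8 + 4·11 + 26)/6 = 78/6 = 13
te_Data collection = (8 + 4·13 + 18)/6 = 78/6 = 13
te_Data cleaning = (1 + 4·2 + 3)/6 = 12/6 = 2

Forward pass:
ES_Literature review = 0; EF_Literature review = 14
ES_Protocol design = 0; EF_Protocol design = 10
ES_IRB approval = 14; EF_IRB approval = 14+4 = 18
ES_Recruitment = max(EF_Literature review=14, EF_Protocol design=10) = 14; EF_Recruitment = 14+6 = 20
ES_Instrument calibration = max(EF_Literature review=14, EF_IRB approval=18) = 18; EF_Instrument calibration = 18+10 = 28
ES_Pilot data = max(EF_Literature review=14, EF_Protocol design=10) = 14; EF_Pilot data = 14+13 = 27
ES_Data collection = 27; EF_Data collection = 27+13 = 40
ES_Data cleaning = max(EF_Protocol design=10, EF_Recruitment=20, EF_Instrument calibration=28, EF_Data collection=40) = 40; EF_Data cleaning = 40+2 = 42
Expected project duration μ = 42 hours. Critical path: Literature review → Pilot data → Data collection → Data cleaning.

42 hours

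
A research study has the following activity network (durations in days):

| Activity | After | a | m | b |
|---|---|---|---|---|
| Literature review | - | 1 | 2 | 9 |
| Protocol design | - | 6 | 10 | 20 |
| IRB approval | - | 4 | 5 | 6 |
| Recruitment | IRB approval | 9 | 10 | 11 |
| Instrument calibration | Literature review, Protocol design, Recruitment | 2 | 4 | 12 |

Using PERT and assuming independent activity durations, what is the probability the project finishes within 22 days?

te_Literature review = (1 + 4·2 + 9)/6 = 18/6 = 3; σ²_Literature review = ((9−1)/6)² = 1.778
te_Protocol design = (6 + 4·10 + 20)/6 = 66/6 = 11; σ²_Protocol design = ((20−6)/6)² = 5.444
te_IRB approval = (4 + 4·5 + 6)/6 = 30/6 = 5; σ²_IRB approval = ((6−4)/6)² = 0.111
te_Recruitment = (9 + 4·10 + 11)/6 = 60/6 = 10; σ²_Recruitment = ((11−9)/6)² = 0.111
te_Instrument calibration = (2 + 4·4 + 12)/6 = 30/6 = 5; σ²_Instrument calibration = ((12−2)/6)² = 2.778

Forward pass:
ES_Literature review = 0; EF_Literature review = 3
ES_Protocol design = 0; EF_Protocol design = 11
ES_IRB approval = 0; EF_IRB approval = 5
ES_Recruitment = 5; EF_Recruitment = 5+10 = 15
ES_Instrument calibration = max(EF_Literature review=3, EF_Protocol design=11, EF_Recruitment=15) = 15; EF_Instrument calibration = 15+5 = 20
Expected project duration μ = 20 days. Critical path: IRB approval → Recruitment → Instrument calibration.

Variance along critical path = 0.111 + 0.111 + 2.778 = 3.000; σ = √3.000 = 1.732 days.
Z = (22 − 20) / 1.732 = 1.155
P(T ≤ 22) = Φ(1.155) ≈ 0.876

0.876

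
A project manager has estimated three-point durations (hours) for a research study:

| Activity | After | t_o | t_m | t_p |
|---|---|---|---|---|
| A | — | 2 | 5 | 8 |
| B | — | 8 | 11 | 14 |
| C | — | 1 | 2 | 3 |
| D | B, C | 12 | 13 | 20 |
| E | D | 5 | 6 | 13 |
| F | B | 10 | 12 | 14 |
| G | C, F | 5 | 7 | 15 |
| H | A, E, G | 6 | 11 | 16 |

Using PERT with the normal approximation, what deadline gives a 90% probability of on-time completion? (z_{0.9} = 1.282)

te_A = (2 + 4·5 + 8)/6 = 30/6 = 5; σ²_A = ((8−2)/6)² = 1.000
te_B = (8 + 4·11 + 14)/6 = 66/6 = 11; σ²_B = ((14−8)/6)² = 1.000
te_C = (1 + 4·2 + 3)/6 = 12/6 = 2; σ²_C = ((3−1)/6)² = 0.111
te_D = (12 + 4·13 + 20)/6 = 84/6 = 14; σ²_D = ((20−12)/6)² = 1.778
te_E = (5 + 4·6 + 13)/6 = 42/6 = 7; σ²_E = ((13−5)/6)² = 1.778
te_F = (10 + 4·12 + 14)/6 = 72/6 = 12; σ²_F = ((14−10)/6)² = 0.444
te_G = (5 + 4·7 + 15)/6 = 48/6 = 8; σ²_G = ((15−5)/6)² = 2.778
te_H = (6 + 4·11 + 16)/6 = 66/6 = 11; σ²_H = ((16−6)/6)² = 2.778

Forward pass:
ES_A = 0; EF_A = 5
ES_B = 0; EF_B = 11
ES_C = 0; EF_C = 2
ES_D = max(EF_B=11, EF_C=2) = 11; EF_D = 11+14 = 25
ES_E = 25; EF_E = 25+7 = 32
ES_F = 11; EF_F = 11+12 = 23
ES_G = max(EF_C=2, EF_F=23) = 23; EF_G = 23+8 = 31
ES_H = max(EF_A=5, EF_E=32, EF_G=31) = 32; EF_H = 32+11 = 43
Expected project duration μ = 43 hours. Critical path: B → D → E → H.

Variance along critical path = 1.000 + 1.778 + 1.778 + 2.778 = 7.333; σ = 2.708 hours.
D = μ + z·σ = 43 + 1.282·2.708 = 46.5 hours

46.5 hours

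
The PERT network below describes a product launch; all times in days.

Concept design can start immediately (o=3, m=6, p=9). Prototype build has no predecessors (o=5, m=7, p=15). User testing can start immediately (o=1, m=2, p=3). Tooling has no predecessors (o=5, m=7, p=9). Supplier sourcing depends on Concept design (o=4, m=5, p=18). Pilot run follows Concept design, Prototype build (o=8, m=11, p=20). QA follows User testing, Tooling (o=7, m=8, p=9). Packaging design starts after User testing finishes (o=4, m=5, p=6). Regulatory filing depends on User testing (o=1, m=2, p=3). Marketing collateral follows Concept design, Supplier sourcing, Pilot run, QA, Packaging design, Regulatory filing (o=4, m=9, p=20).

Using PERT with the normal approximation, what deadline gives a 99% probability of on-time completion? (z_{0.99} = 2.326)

38.7 days

te_Concept design = (3 + 4·6 + 9)/6 = 36/6 = 6; σ²_Concept design = ((9−3)/6)² = 1.000
te_Prototype build = (5 + 4·7 + 15)/6 = 48/6 = 8; σ²_Prototype build = ((15−5)/6)² = 2.778
te_User testing = (1 + 4·2 + 3)/6 = 12/6 = 2; σ²_User testing = ((3−1)/6)² = 0.111
te_Tooling = (5 + 4·7 + 9)/6 = 42/6 = 7; σ²_Tooling = ((9−5)/6)² = 0.444
te_Supplier sourcing = (4 + 4·5 + 18)/6 = 42/6 = 7; σ²_Supplier sourcing = ((18−4)/6)² = 5.444
te_Pilot run = (8 + 4·11 + 20)/6 = 72/6 = 12; σ²_Pilot run = ((20−8)/6)² = 4.000
te_QA = (7 + 4·8 + 9)/6 = 48/6 = 8; σ²_QA = ((9−7)/6)² = 0.111
te_Packaging design = (4 + 4·5 + 6)/6 = 30/6 = 5; σ²_Packaging design = ((6−4)/6)² = 0.111
te_Regulatory filing = (1 + 4·2 + 3)/6 = 12/6 = 2; σ²_Regulatory filing = ((3−1)/6)² = 0.111
te_Marketing collateral = (4 + 4·9 + 20)/6 = 60/6 = 10; σ²_Marketing collateral = ((20−4)/6)² = 7.111

Forward pass:
ES_Concept design = 0; EF_Concept design = 6
ES_Prototype build = 0; EF_Prototype build = 8
ES_User testing = 0; EF_User testing = 2
ES_Tooling = 0; EF_Tooling = 7
ES_Supplier sourcing = 6; EF_Supplier sourcing = 6+7 = 13
ES_Pilot run = max(EF_Concept design=6, EF_Prototype build=8) = 8; EF_Pilot run = 8+12 = 20
ES_QA = max(EF_User testing=2, EF_Tooling=7) = 7; EF_QA = 7+8 = 15
ES_Packaging design = 2; EF_Packaging design = 2+5 = 7
ES_Regulatory filing = 2; EF_Regulatory filing = 2+2 = 4
ES_Marketing collateral = max(EF_Concept design=6, EF_Supplier sourcing=13, EF_Pilot run=20, EF_QA=15, EF_Packaging design=7, EF_Regulatory filing=4) = 20; EF_Marketing collateral = 20+10 = 30
Expected project duration μ = 30 days. Critical path: Prototype build → Pilot run → Marketing collateral.

Variance along critical path = 2.778 + 4.000 + 7.111 = 13.889; σ = 3.727 days.
D = μ + z·σ = 30 + 2.326·3.727 = 38.7 days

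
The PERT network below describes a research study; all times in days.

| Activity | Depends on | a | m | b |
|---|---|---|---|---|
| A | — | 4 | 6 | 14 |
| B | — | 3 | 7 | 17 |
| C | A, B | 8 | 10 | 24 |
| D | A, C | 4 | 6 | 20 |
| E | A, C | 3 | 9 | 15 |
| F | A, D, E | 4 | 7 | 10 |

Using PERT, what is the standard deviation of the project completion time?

4.19 days

te_A = (4 + 4·6 + 14)/6 = 42/6 = 7; σ²_A = ((14−4)/6)² = 2.778
te_B = (3 + 4·7 + 17)/6 = 48/6 = 8; σ²_B = ((17−3)/6)² = 5.444
te_C = (8 + 4·10 + 24)/6 = 72/6 = 12; σ²_C = ((24−8)/6)² = 7.111
te_D = (4 + 4·6 + 20)/6 = 48/6 = 8; σ²_D = ((20−4)/6)² = 7.111
te_E = (3 + 4·9 + 15)/6 = 54/6 = 9; σ²_E = ((15−3)/6)² = 4.000
te_F = (4 + 4·7 + 10)/6 = 42/6 = 7; σ²_F = ((10−4)/6)² = 1.000

Forward pass:
ES_A = 0; EF_A = 7
ES_B = 0; EF_B = 8
ES_C = max(EF_A=7, EF_B=8) = 8; EF_C = 8+12 = 20
ES_D = max(EF_A=7, EF_C=20) = 20; EF_D = 20+8 = 28
ES_E = max(EF_A=7, EF_C=20) = 20; EF_E = 20+9 = 29
ES_F = max(EF_A=7, EF_D=28, EF_E=29) = 29; EF_F = 29+7 = 36
Expected project duration μ = 36 days. Critical path: B → C → E → F.

Variance along critical path = 5.444 + 7.111 + 4.000 + 1.000 = 17.556
σ = √17.556 = 4.190 days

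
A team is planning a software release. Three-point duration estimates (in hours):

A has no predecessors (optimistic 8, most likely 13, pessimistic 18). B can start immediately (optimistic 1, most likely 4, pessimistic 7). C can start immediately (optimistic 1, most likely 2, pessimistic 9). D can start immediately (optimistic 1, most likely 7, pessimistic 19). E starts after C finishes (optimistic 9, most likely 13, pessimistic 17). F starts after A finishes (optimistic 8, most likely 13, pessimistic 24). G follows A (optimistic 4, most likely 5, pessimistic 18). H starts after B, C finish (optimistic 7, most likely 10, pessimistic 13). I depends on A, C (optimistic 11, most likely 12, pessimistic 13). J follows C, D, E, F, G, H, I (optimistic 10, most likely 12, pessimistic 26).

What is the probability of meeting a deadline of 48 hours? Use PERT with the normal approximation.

0.955

te_A = (8 + 4·13 + 18)/6 = 78/6 = 13; σ²_A = ((18−8)/6)² = 2.778
te_B = (1 + 4·4 + 7)/6 = 24/6 = 4; σ²_B = ((7−1)/6)² = 1.000
te_C = (1 + 4·2 + 9)/6 = 18/6 = 3; σ²_C = ((9−1)/6)² = 1.778
te_D = (1 + 4·7 + 19)/6 = 48/6 = 8; σ²_D = ((19−1)/6)² = 9.000
te_E = (9 + 4·13 + 17)/6 = 78/6 = 13; σ²_E = ((17−9)/6)² = 1.778
te_F = (8 + 4·13 + 24)/6 = 84/6 = 14; σ²_F = ((24−8)/6)² = 7.111
te_G = (4 + 4·5 + 18)/6 = 42/6 = 7; σ²_G = ((18−4)/6)² = 5.444
te_H = (7 + 4·10 + 13)/6 = 60/6 = 10; σ²_H = ((13−7)/6)² = 1.000
te_I = (11 + 4·12 + 13)/6 = 72/6 = 12; σ²_I = ((13−11)/6)² = 0.111
te_J = (10 + 4·12 + 26)/6 = 84/6 = 14; σ²_J = ((26−10)/6)² = 7.111

Forward pass:
ES_A = 0; EF_A = 13
ES_B = 0; EF_B = 4
ES_C = 0; EF_C = 3
ES_D = 0; EF_D = 8
ES_E = 3; EF_E = 3+13 = 16
ES_F = 13; EF_F = 13+14 = 27
ES_G = 13; EF_G = 13+7 = 20
ES_H = max(EF_B=4, EF_C=3) = 4; EF_H = 4+10 = 14
ES_I = max(EF_A=13, EF_C=3) = 13; EF_I = 13+12 = 25
ES_J = max(EF_C=3, EF_D=8, EF_E=16, EF_F=27, EF_G=20, EF_H=14, EF_I=25) = 27; EF_J = 27+14 = 41
Expected project duration μ = 41 hours. Critical path: A → F → J.

Variance along critical path = 2.778 + 7.111 + 7.111 = 17.000; σ = √17.000 = 4.123 hours.
Z = (48 − 41) / 4.123 = 1.698
P(T ≤ 48) = Φ(1.698) ≈ 0.955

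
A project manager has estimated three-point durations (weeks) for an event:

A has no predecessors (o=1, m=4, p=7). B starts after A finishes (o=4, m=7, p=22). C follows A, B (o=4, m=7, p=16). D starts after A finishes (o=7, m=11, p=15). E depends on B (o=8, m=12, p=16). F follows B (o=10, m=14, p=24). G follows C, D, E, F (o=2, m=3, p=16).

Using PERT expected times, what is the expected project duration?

te_A = (1 + 4·4 + 7)/6 = 24/6 = 4
te_B = (4 + 4·7 + 22)/6 = 54/6 = 9
te_C = (4 + 4·7 + 16)/6 = 48/6 = 8
te_D = (7 + 4·11 + 15)/6 = 66/6 = 11
te_E = (8 + 4·12 + 16)/6 = 72/6 = 12
te_F = (10 + 4·14 + 24)/6 = 90/6 = 15
te_G = (2 + 4·3 + 16)/6 = 30/6 = 5

Forward pass:
ES_A = 0; EF_A = 4
ES_B = 4; EF_B = 4+9 = 13
ES_C = max(EF_A=4, EF_B=13) = 13; EF_C = 13+8 = 21
ES_D = 4; EF_D = 4+11 = 15
ES_E = 13; EF_E = 13+12 = 25
ES_F = 13; EF_F = 13+15 = 28
ES_G = max(EF_C=21, EF_D=15, EF_E=25, EF_F=28) = 28; EF_G = 28+5 = 33
Expected project duration μ = 33 weeks. Critical path: A → B → F → G.

33 weeks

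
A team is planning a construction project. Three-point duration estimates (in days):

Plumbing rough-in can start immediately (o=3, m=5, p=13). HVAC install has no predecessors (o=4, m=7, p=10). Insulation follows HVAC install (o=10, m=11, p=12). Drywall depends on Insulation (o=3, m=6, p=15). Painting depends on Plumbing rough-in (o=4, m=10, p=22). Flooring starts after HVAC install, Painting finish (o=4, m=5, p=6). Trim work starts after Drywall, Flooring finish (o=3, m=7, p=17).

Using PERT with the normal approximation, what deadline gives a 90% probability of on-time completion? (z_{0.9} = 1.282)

te_Plumbing rough-in = (3 + 4·5 + 13)/6 = 36/6 = 6; σ²_Plumbing rough-in = ((13−3)/6)² = 2.778
te_HVAC install = (4 + 4·7 + 10)/6 = 42/6 = 7; σ²_HVAC install = ((10−4)/6)² = 1.000
te_Insulation = (10 + 4·11 + 12)/6 = 66/6 = 11; σ²_Insulation = ((12−10)/6)² = 0.111
te_Drywall = (3 + 4·6 + 15)/6 = 42/6 = 7; σ²_Drywall = ((15−3)/6)² = 4.000
te_Painting = (4 + 4·10 + 22)/6 = 66/6 = 11; σ²_Painting = ((22−4)/6)² = 9.000
te_Flooring = (4 + 4·5 + 6)/6 = 30/6 = 5; σ²_Flooring = ((6−4)/6)² = 0.111
te_Trim work = (3 + 4·7 + 17)/6 = 48/6 = 8; σ²_Trim work = ((17−3)/6)² = 5.444

Forward pass:
ES_Plumbing rough-in = 0; EF_Plumbing rough-in = 6
ES_HVAC install = 0; EF_HVAC install = 7
ES_Insulation = 7; EF_Insulation = 7+11 = 18
ES_Drywall = 18; EF_Drywall = 18+7 = 25
ES_Painting = 6; EF_Painting = 6+11 = 17
ES_Flooring = max(EF_HVAC install=7, EF_Painting=17) = 17; EF_Flooring = 17+5 = 22
ES_Trim work = max(EF_Drywall=25, EF_Flooring=22) = 25; EF_Trim work = 25+8 = 33
Expected project duration μ = 33 days. Critical path: HVAC install → Insulation → Drywall → Trim work.

Variance along critical path = 1.000 + 0.111 + 4.000 + 5.444 = 10.556; σ = 3.249 days.
D = μ + z·σ = 33 + 1.282·3.249 = 37.2 days

37.2 days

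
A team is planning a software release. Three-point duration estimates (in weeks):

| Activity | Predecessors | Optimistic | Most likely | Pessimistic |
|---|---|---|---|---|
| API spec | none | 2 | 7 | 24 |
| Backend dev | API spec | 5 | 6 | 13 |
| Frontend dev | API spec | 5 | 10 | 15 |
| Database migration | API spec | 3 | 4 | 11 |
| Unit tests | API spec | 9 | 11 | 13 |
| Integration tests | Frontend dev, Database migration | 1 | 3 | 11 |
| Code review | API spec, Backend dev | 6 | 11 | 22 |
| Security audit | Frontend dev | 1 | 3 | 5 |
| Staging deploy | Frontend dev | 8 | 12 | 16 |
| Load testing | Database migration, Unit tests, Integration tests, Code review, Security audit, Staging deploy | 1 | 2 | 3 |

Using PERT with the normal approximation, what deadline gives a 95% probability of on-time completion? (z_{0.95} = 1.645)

40.0 weeks

te_API spec = (2 + 4·7 + 24)/6 = 54/6 = 9; σ²_API spec = ((24−2)/6)² = 13.444
te_Backend dev = (5 + 4·6 + 13)/6 = 42/6 = 7; σ²_Backend dev = ((13−5)/6)² = 1.778
te_Frontend dev = (5 + 4·10 + 15)/6 = 60/6 = 10; σ²_Frontend dev = ((15−5)/6)² = 2.778
te_Database migration = (3 + 4·4 + 11)/6 = 30/6 = 5; σ²_Database migration = ((11−3)/6)² = 1.778
te_Unit tests = (9 + 4·11 + 13)/6 = 66/6 = 11; σ²_Unit tests = ((13−9)/6)² = 0.444
te_Integration tests = (1 + 4·3 + 11)/6 = 24/6 = 4; σ²_Integration tests = ((11−1)/6)² = 2.778
te_Code review = (6 + 4·11 + 22)/6 = 72/6 = 12; σ²_Code review = ((22−6)/6)² = 7.111
te_Security audit = (1 + 4·3 + 5)/6 = 18/6 = 3; σ²_Security audit = ((5−1)/6)² = 0.444
te_Staging deploy = (8 + 4·12 + 16)/6 = 72/6 = 12; σ²_Staging deploy = ((16−8)/6)² = 1.778
te_Load testing = (1 + 4·2 + 3)/6 = 12/6 = 2; σ²_Load testing = ((3−1)/6)² = 0.111

Forward pass:
ES_API spec = 0; EF_API spec = 9
ES_Backend dev = 9; EF_Backend dev = 9+7 = 16
ES_Frontend dev = 9; EF_Frontend dev = 9+10 = 19
ES_Database migration = 9; EF_Database migration = 9+5 = 14
ES_Unit tests = 9; EF_Unit tests = 9+11 = 20
ES_Integration tests = max(EF_Frontend dev=19, EF_Database migration=14) = 19; EF_Integration tests = 19+4 = 23
ES_Code review = max(EF_API spec=9, EF_Backend dev=16) = 16; EF_Code review = 16+12 = 28
ES_Security audit = 19; EF_Security audit = 19+3 = 22
ES_Staging deploy = 19; EF_Staging deploy = 19+12 = 31
ES_Load testing = max(EF_Database migration=14, EF_Unit tests=20, EF_Integration tests=23, EF_Code review=28, EF_Security audit=22, EF_Staging deploy=31) = 31; EF_Load testing = 31+2 = 33
Expected project duration μ = 33 weeks. Critical path: API spec → Frontend dev → Staging deploy → Load testing.

Variance along critical path = 13.444 + 2.778 + 1.778 + 0.111 = 18.111; σ = 4.256 weeks.
D = μ + z·σ = 33 + 1.645·4.256 = 40.0 weeks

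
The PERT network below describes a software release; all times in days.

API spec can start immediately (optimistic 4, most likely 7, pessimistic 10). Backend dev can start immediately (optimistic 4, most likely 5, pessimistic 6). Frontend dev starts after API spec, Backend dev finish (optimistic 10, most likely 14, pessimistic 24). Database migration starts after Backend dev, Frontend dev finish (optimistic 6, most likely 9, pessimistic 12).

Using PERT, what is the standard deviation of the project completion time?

te_API spec = (4 + 4·7 + 10)/6 = 42/6 = 7; σ²_API spec = ((10−4)/6)² = 1.000
te_Backend dev = (4 + 4·5 + 6)/6 = 30/6 = 5; σ²_Backend dev = ((6−4)/6)² = 0.111
te_Frontend dev = (10 + 4·14 + 24)/6 = 90/6 = 15; σ²_Frontend dev = ((24−10)/6)² = 5.444
te_Database migration = (6 + 4·9 + 12)/6 = 54/6 = 9; σ²_Database migration = ((12−6)/6)² = 1.000

Forward pass:
ES_API spec = 0; EF_API spec = 7
ES_Backend dev = 0; EF_Backend dev = 5
ES_Frontend dev = max(EF_API spec=7, EF_Backend dev=5) = 7; EF_Frontend dev = 7+15 = 22
ES_Database migration = max(EF_Backend dev=5, EF_Frontend dev=22) = 22; EF_Database migration = 22+9 = 31
Expected project duration μ = 31 days. Critical path: API spec → Frontend dev → Database migration.

Variance along critical path = 1.000 + 5.444 + 1.000 = 7.444
σ = √7.444 = 2.728 days

2.73 days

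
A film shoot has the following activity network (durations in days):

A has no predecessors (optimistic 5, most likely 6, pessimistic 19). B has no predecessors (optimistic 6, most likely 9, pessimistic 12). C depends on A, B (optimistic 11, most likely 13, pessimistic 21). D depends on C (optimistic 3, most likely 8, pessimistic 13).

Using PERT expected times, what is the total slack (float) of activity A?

te_A = (5 + 4·6 + 19)/6 = 48/6 = 8
te_B = (6 + 4·9 + 12)/6 = 54/6 = 9
te_C = (11 + 4·13 + 21)/6 = 84/6 = 14
te_D = (3 + 4·8 + 13)/6 = 48/6 = 8

Forward pass:
ES_A = 0; EF_A = 8
ES_B = 0; EF_B = 9
ES_C = max(EF_A=8, EF_B=9) = 9; EF_C = 9+14 = 23
ES_D = 23; EF_D = 23+8 = 31
Expected project duration μ = 31 days. Critical path: B → C → D.

Backward pass:
LF_D = 31; LS_D = 31−8 = 23
LF_C = LS_D = 23; LS_C = 23−14 = 9
LF_B = LS_C = 9; LS_B = 9−9 = 0
LF_A = LS_C = 9; LS_A = 9−8 = 1
Slack_A = LS_A − ES_A = 1 − 0 = 1

1 days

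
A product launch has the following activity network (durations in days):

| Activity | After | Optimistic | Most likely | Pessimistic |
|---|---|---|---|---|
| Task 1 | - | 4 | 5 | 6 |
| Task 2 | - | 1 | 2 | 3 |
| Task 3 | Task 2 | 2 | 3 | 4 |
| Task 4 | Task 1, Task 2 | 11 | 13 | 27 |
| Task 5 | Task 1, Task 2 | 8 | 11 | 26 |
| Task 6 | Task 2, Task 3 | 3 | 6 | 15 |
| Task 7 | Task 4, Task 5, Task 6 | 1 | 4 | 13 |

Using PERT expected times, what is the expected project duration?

te_Task 1 = (4 + 4·5 + 6)/6 = 30/6 = 5
te_Task 2 = (1 + 4·2 + 3)/6 = 12/6 = 2
te_Task 3 = (2 + 4·3 + 4)/6 = 18/6 = 3
te_Task 4 = (11 + 4·13 + 27)/6 = 90/6 = 15
te_Task 5 = (8 + 4·11 + 26)/6 = 78/6 = 13
te_Task 6 = (3 + 4·6 + 15)/6 = 42/6 = 7
te_Task 7 = (1 + 4·4 + 13)/6 = 30/6 = 5

Forward pass:
ES_Task 1 = 0; EF_Task 1 = 5
ES_Task 2 = 0; EF_Task 2 = 2
ES_Task 3 = 2; EF_Task 3 = 2+3 = 5
ES_Task 4 = max(EF_Task 1=5, EF_Task 2=2) = 5; EF_Task 4 = 5+15 = 20
ES_Task 5 = max(EF_Task 1=5, EF_Task 2=2) = 5; EF_Task 5 = 5+13 = 18
ES_Task 6 = max(EF_Task 2=2, EF_Task 3=5) = 5; EF_Task 6 = 5+7 = 12
ES_Task 7 = max(EF_Task 4=20, EF_Task 5=18, EF_Task 6=12) = 20; EF_Task 7 = 20+5 = 25
Expected project duration μ = 25 days. Critical path: Task 1 → Task 4 → Task 7.

25 days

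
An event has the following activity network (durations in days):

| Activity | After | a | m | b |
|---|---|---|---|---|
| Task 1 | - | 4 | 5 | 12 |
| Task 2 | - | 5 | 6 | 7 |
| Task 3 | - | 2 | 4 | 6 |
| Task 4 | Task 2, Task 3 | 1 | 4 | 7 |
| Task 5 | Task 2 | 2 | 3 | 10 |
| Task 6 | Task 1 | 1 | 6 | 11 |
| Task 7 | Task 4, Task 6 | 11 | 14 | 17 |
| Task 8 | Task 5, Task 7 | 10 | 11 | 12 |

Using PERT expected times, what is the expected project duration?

37 days

te_Task 1 = (4 + 4·5 + 12)/6 = 36/6 = 6
te_Task 2 = (5 + 4·6 + 7)/6 = 36/6 = 6
te_Task 3 = (2 + 4·4 + 6)/6 = 24/6 = 4
te_Task 4 = (1 + 4·4 + 7)/6 = 24/6 = 4
te_Task 5 = (2 + 4·3 + 10)/6 = 24/6 = 4
te_Task 6 = (1 + 4·6 + 11)/6 = 36/6 = 6
te_Task 7 = (11 + 4·14 + 17)/6 = 84/6 = 14
te_Task 8 = (10 + 4·11 + 12)/6 = 66/6 = 11

Forward pass:
ES_Task 1 = 0; EF_Task 1 = 6
ES_Task 2 = 0; EF_Task 2 = 6
ES_Task 3 = 0; EF_Task 3 = 4
ES_Task 4 = max(EF_Task 2=6, EF_Task 3=4) = 6; EF_Task 4 = 6+4 = 10
ES_Task 5 = 6; EF_Task 5 = 6+4 = 10
ES_Task 6 = 6; EF_Task 6 = 6+6 = 12
ES_Task 7 = max(EF_Task 4=10, EF_Task 6=12) = 12; EF_Task 7 = 12+14 = 26
ES_Task 8 = max(EF_Task 5=10, EF_Task 7=26) = 26; EF_Task 8 = 26+11 = 37
Expected project duration μ = 37 days. Critical path: Task 1 → Task 6 → Task 7 → Task 8.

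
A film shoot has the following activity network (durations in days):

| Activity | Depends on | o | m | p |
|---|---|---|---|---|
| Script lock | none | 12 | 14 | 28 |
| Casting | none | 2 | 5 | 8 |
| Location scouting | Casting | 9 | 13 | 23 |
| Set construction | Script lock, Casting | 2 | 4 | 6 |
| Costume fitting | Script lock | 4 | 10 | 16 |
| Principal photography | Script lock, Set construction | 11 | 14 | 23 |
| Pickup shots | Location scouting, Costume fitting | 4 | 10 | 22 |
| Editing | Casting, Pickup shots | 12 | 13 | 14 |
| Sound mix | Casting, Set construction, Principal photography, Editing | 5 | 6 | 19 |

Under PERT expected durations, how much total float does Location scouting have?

te_Script lock = (12 + 4·14 + 28)/6 = 96/6 = 16
te_Casting = (2 + 4·5 + 8)/6 = 30/6 = 5
te_Location scouting = (9 + 4·13 + 23)/6 = 84/6 = 14
te_Set construction = (2 + 4·4 + 6)/6 = 24/6 = 4
te_Costume fitting = (4 + 4·10 + 16)/6 = 60/6 = 10
te_Principal photography = (11 + 4·14 + 23)/6 = 90/6 = 15
te_Pickup shots = (4 + 4·10 + 22)/6 = 66/6 = 11
te_Editing = (12 + 4·13 + 14)/6 = 78/6 = 13
te_Sound mix = (5 + 4·6 + 19)/6 = 48/6 = 8

Forward pass:
ES_Script lock = 0; EF_Script lock = 16
ES_Casting = 0; EF_Casting = 5
ES_Location scouting = 5; EF_Location scouting = 5+14 = 19
ES_Set construction = max(EF_Script lock=16, EF_Casting=5) = 16; EF_Set construction = 16+4 = 20
ES_Costume fitting = 16; EF_Costume fitting = 16+10 = 26
ES_Principal photography = max(EF_Script lock=16, EF_Set construction=20) = 20; EF_Principal photography = 20+15 = 35
ES_Pickup shots = max(EF_Location scouting=19, EF_Costume fitting=26) = 26; EF_Pickup shots = 26+11 = 37
ES_Editing = max(EF_Casting=5, EF_Pickup shots=37) = 37; EF_Editing = 37+13 = 50
ES_Sound mix = max(EF_Casting=5, EF_Set construction=20, EF_Principal photography=35, EF_Editing=50) = 50; EF_Sound mix = 50+8 = 58
Expected project duration μ = 58 days. Critical path: Script lock → Costume fitting → Pickup shots → Editing → Sound mix.

Backward pass:
LF_Sound mix = 58; LS_Sound mix = 58−8 = 50
LF_Editing = LS_Sound mix = 50; LS_Editing = 50−13 = 37
LF_Pickup shots = LS_Editing = 37; LS_Pickup shots = 37−11 = 26
LF_Principal photography = LS_Sound mix = 50; LS_Principal photography = 50−15 = 35
LF_Costume fitting = LS_Pickup shots = 26; LS_Costume fitting = 26−10 = 16
LF_Set construction = min(LS_Principal photography=35, LS_Sound mix=50) = 35; LS_Set construction = 35−4 = 31
LF_Location scouting = LS_Pickup shots = 26; LS_Location scouting = 26−14 = 12
LF_Casting = min(LS_Location scouting=12, LS_Set construction=31, LS_Editing=37, LS_Sound mix=50) = 12; LS_Casting = 12−5 = 7
LF_Script lock = min(LS_Set construction=31, LS_Costume fitting=16, LS_Principal photography=35) = 16; LS_Script lock = 16−16 = 0
Slack_Location scouting = LS_Location scouting − ES_Location scouting = 12 − 5 = 7

7 days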